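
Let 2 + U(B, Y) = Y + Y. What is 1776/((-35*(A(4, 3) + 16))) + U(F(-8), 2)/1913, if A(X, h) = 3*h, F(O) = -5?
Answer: -3395738/1673875 ≈ -2.0287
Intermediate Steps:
U(B, Y) = -2 + 2*Y (U(B, Y) = -2 + (Y + Y) = -2 + 2*Y)
1776/((-35*(A(4, 3) + 16))) + U(F(-8), 2)/1913 = 1776/((-35*(3*3 + 16))) + (-2 + 2*2)/1913 = 1776/((-35*(9 + 16))) + (-2 + 4)*(1/1913) = 1776/((-35*25)) + 2*(1/1913) = 1776/(-875) + 2/1913 = 1776*(-1/875) + 2/1913 = -1776/875 + 2/1913 = -3395738/1673875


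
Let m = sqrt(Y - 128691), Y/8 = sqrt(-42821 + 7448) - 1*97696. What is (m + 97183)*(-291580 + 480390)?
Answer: 18349122230 + 188810*sqrt(-910259 + 8*I*sqrt(35373)) ≈ 1.8349e+10 + 1.8014e+8*I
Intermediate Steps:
Y = -781568 + 8*I*sqrt(35373) (Y = 8*(sqrt(-42821 + 7448) - 1*97696) = 8*(sqrt(-35373) - 97696) = 8*(I*sqrt(35373) - 97696) = 8*(-97696 + I*sqrt(35373)) = -781568 + 8*I*sqrt(35373) ≈ -7.8157e+5 + 1504.6*I)
m = sqrt(-910259 + 8*I*sqrt(35373)) (m = sqrt((-781568 + 8*I*sqrt(35373)) - 128691) = sqrt(-910259 + 8*I*sqrt(35373)) ≈ 0.789 + 954.08*I)
(m + 97183)*(-291580 + 480390) = (sqrt(-910259 + 8*I*sqrt(35373)) + 97183)*(-291580 + 480390) = (97183 + sqrt(-910259 + 8*I*sqrt(35373)))*188810 = 18349122230 + 188810*sqrt(-910259 + 8*I*sqrt(35373))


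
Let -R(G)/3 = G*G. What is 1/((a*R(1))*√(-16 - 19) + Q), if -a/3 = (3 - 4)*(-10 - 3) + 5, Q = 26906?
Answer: 13453/362425688 - 81*I*√35/362425688 ≈ 3.7119e-5 - 1.3222e-6*I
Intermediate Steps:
R(G) = -3*G² (R(G) = -3*G*G = -3*G²)
a = -54 (a = -3*((3 - 4)*(-10 - 3) + 5) = -3*(-1*(-13) + 5) = -3*(13 + 5) = -3*18 = -54)
1/((a*R(1))*√(-16 - 19) + Q) = 1/((-(-162)*1²)*√(-16 - 19) + 26906) = 1/((-(-162))*√(-35) + 26906) = 1/((-54*(-3))*(I*√35) + 26906) = 1/(162*(I*√35) + 26906) = 1/(162*I*√35 + 26906) = 1/(26906 + 162*I*√35)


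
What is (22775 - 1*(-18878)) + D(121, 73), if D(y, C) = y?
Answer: 41774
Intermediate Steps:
(22775 - 1*(-18878)) + D(121, 73) = (22775 - 1*(-18878)) + 121 = (22775 + 18878) + 121 = 41653 + 121 = 41774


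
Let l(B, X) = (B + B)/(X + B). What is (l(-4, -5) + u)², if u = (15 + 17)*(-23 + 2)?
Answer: 36481600/81 ≈ 4.5039e+5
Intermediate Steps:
u = -672 (u = 32*(-21) = -672)
l(B, X) = 2*B/(B + X) (l(B, X) = (2*B)/(B + X) = 2*B/(B + X))
(l(-4, -5) + u)² = (2*(-4)/(-4 - 5) - 672)² = (2*(-4)/(-9) - 672)² = (2*(-4)*(-⅑) - 672)² = (8/9 - 672)² = (-6040/9)² = 36481600/81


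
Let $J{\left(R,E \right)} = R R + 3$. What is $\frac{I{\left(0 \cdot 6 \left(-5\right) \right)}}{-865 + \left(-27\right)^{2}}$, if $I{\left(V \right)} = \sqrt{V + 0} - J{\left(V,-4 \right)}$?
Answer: $\frac{3}{136} \approx 0.022059$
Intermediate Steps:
$J{\left(R,E \right)} = 3 + R^{2}$ ($J{\left(R,E \right)} = R^{2} + 3 = 3 + R^{2}$)
$I{\left(V \right)} = -3 + \sqrt{V} - V^{2}$ ($I{\left(V \right)} = \sqrt{V + 0} - \left(3 + V^{2}\right) = \sqrt{V} - \left(3 + V^{2}\right) = -3 + \sqrt{V} - V^{2}$)
$\frac{I{\left(0 \cdot 6 \left(-5\right) \right)}}{-865 + \left(-27\right)^{2}} = \frac{-3 + \sqrt{0 \cdot 6 \left(-5\right)} - \left(0 \cdot 6 \left(-5\right)\right)^{2}}{-865 + \left(-27\right)^{2}} = \frac{-3 + \sqrt{0 \left(-5\right)} - \left(0 \left(-5\right)\right)^{2}}{-865 + 729} = \frac{-3 + \sqrt{0} - 0^{2}}{-136} = - \frac{-3 + 0 - 0}{136} = - \frac{-3 + 0 + 0}{136} = \left(- \frac{1}{136}\right) \left(-3\right) = \frac{3}{136}$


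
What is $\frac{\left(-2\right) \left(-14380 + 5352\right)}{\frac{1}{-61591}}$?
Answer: $-1112087096$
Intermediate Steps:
$\frac{\left(-2\right) \left(-14380 + 5352\right)}{\frac{1}{-61591}} = \frac{\left(-2\right) \left(-9028\right)}{- \frac{1}{61591}} = 18056 \left(-61591\right) = -1112087096$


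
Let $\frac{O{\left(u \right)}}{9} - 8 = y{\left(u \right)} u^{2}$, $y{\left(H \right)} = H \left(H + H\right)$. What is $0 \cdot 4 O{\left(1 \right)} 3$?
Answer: $0$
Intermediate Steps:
$y{\left(H \right)} = 2 H^{2}$ ($y{\left(H \right)} = H 2 H = 2 H^{2}$)
$O{\left(u \right)} = 72 + 18 u^{4}$ ($O{\left(u \right)} = 72 + 9 \cdot 2 u^{2} u^{2} = 72 + 9 \cdot 2 u^{4} = 72 + 18 u^{4}$)
$0 \cdot 4 O{\left(1 \right)} 3 = 0 \cdot 4 \left(72 + 18 \cdot 1^{4}\right) 3 = 0 \cdot 4 \left(72 + 18 \cdot 1\right) 3 = 0 \cdot 4 \left(72 + 18\right) 3 = 0 \cdot 4 \cdot 90 \cdot 3 = 0 \cdot 360 \cdot 3 = 0 \cdot 3 = 0$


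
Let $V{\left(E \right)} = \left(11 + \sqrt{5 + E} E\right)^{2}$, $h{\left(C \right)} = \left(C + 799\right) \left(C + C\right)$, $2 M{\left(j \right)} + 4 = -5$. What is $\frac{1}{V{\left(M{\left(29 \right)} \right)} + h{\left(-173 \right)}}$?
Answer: $- \frac{1259432}{272622761939} + \frac{288 \sqrt{2}}{272622761939} \approx -4.6182 \cdot 10^{-6}$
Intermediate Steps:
$M{\left(j \right)} = - \frac{9}{2}$ ($M{\left(j \right)} = -2 + \frac{1}{2} \left(-5\right) = -2 - \frac{5}{2} = - \frac{9}{2}$)
$h{\left(C \right)} = 2 C \left(799 + C\right)$ ($h{\left(C \right)} = \left(799 + C\right) 2 C = 2 C \left(799 + C\right)$)
$V{\left(E \right)} = \left(11 + E \sqrt{5 + E}\right)^{2}$
$\frac{1}{V{\left(M{\left(29 \right)} \right)} + h{\left(-173 \right)}} = \frac{1}{\left(11 - \frac{9 \sqrt{5 - \frac{9}{2}}}{2}\right)^{2} + 2 \left(-173\right) \left(799 - 173\right)} = \frac{1}{\left(11 - \frac{9}{2 \sqrt{2}}\right)^{2} + 2 \left(-173\right) 626} = \frac{1}{\left(11 - \frac{9 \frac{\sqrt{2}}{2}}{2}\right)^{2} - 216596} = \frac{1}{\left(11 - \frac{9 \sqrt{2}}{4}\right)^{2} - 216596} = \frac{1}{-216596 + \left(11 - \frac{9 \sqrt{2}}{4}\right)^{2}}$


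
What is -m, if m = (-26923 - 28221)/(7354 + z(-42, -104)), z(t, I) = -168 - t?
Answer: 13786/1807 ≈ 7.6292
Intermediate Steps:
m = -13786/1807 (m = (-26923 - 28221)/(7354 + (-168 - 1*(-42))) = -55144/(7354 + (-168 + 42)) = -55144/(7354 - 126) = -55144/7228 = -55144*1/7228 = -13786/1807 ≈ -7.6292)
-m = -1*(-13786/1807) = 13786/1807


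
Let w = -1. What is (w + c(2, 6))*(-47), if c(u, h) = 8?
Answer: -329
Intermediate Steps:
(w + c(2, 6))*(-47) = (-1 + 8)*(-47) = 7*(-47) = -329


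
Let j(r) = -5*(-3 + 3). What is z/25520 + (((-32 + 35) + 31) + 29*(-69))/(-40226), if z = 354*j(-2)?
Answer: 1967/40226 ≈ 0.048899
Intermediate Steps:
j(r) = 0 (j(r) = -5*0 = 0)
z = 0 (z = 354*0 = 0)
z/25520 + (((-32 + 35) + 31) + 29*(-69))/(-40226) = 0/25520 + (((-32 + 35) + 31) + 29*(-69))/(-40226) = 0*(1/25520) + ((3 + 31) - 2001)*(-1/40226) = 0 + (34 - 2001)*(-1/40226) = 0 - 1967*(-1/40226) = 0 + 1967/40226 = 1967/40226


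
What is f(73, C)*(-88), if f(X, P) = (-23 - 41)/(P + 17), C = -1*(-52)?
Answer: 5632/69 ≈ 81.623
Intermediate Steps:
C = 52
f(X, P) = -64/(17 + P)
f(73, C)*(-88) = -64/(17 + 52)*(-88) = -64/69*(-88) = 5632/69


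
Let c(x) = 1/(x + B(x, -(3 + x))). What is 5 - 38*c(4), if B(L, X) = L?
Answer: ¼ ≈ 0.25000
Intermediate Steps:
c(x) = 1/(2*x) (c(x) = 1/(x + x) = 1/(2*x))
5 - 38*c(4) = 5 - 19/4 = ¼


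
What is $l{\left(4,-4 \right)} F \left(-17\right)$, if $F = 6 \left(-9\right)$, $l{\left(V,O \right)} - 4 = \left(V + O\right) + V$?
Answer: $7344$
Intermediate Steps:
$l{\left(V,O \right)} = 4 + O + 2 V$ ($l{\left(V,O \right)} = 4 + \left(\left(V + O\right) + V\right) = 4 + \left(\left(O + V\right) + V\right) = 4 + \left(O + 2 V\right) = 4 + O + 2 V$)
$F = -54$
$l{\left(4,-4 \right)} F \left(-17\right) = \left(4 - 4 + 2 \cdot 4\right) \left(-54\right) \left(-17\right) = \left(4 - 4 + 8\right) \left(-54\right) \left(-17\right) = 8 \left(-54\right) \left(-17\right) = \left(-432\right) \left(-17\right) = 7344$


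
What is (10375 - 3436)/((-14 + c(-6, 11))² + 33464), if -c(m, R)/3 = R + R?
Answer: 2313/13288 ≈ 0.17407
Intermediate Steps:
c(m, R) = -6*R (c(m, R) = -3*(R + R) = -6*R)
(10375 - 3436)/((-14 + c(-6, 11))² + 33464) = (10375 - 3436)/((-14 - 6*11)² + 33464) = 6939/((-14 - 66)² + 33464) = 6939/((-80)² + 33464) = 6939/(6400 + 33464) = 6939/39864 = 6939*(1/39864) = 2313/13288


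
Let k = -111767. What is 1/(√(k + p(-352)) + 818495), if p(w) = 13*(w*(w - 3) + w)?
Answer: 818495/669932556888 - √1508137/669932556888 ≈ 1.2199e-6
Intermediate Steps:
p(w) = 13*w + 13*w*(-3 + w) (p(w) = 13*(w*(-3 + w) + w) = 13*(w + w*(-3 + w)) = 13*w + 13*w*(-3 + w))
1/(√(k + p(-352)) + 818495) = 1/(√(-111767 + 13*(-352)*(-2 - 352)) + 818495) = 1/(√(-111767 + 13*(-352)*(-354)) + 818495) = 1/(√(-111767 + 1619904) + 818495) = 1/(√1508137 + 818495) = 1/(818495 + √1508137)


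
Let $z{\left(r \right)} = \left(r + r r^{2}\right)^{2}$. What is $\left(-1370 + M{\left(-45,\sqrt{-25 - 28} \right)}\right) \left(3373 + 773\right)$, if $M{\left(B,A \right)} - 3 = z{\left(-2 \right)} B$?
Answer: $-24324582$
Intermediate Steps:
$z{\left(r \right)} = \left(r + r^{3}\right)^{2}$
$M{\left(B,A \right)} = 3 + 100 B$ ($M{\left(B,A \right)} = 3 + \left(-2\right)^{2} \left(1 + \left(-2\right)^{2}\right)^{2} B = 3 + 4 \left(1 + 4\right)^{2} B = 3 + 4 \cdot 5^{2} B = 3 + 4 \cdot 25 B = 3 + 100 B$)
$\left(-1370 + M{\left(-45,\sqrt{-25 - 28} \right)}\right) \left(3373 + 773\right) = \left(-1370 + \left(3 + 100 \left(-45\right)\right)\right) \left(3373 + 773\right) = \left(-1370 + \left(3 - 4500\right)\right) 4146 = \left(-1370 - 4497\right) 4146 = \left(-5867\right) 4146 = -24324582$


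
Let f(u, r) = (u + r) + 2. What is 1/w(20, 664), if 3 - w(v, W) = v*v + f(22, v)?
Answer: -1/441 ≈ -0.0022676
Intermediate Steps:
f(u, r) = 2 + r + u (f(u, r) = (r + u) + 2 = 2 + r + u)
w(v, W) = -21 - v - v² (w(v, W) = 3 - (v*v + (2 + v + 22)) = 3 - (v² + (24 + v)) = 3 - (24 + v + v²) = 3 + (-24 - v - v²) = -21 - v - v²)
1/w(20, 664) = 1/(-21 - 1*20 - 1*20²) = 1/(-21 - 20 - 1*400) = 1/(-21 - 20 - 400) = 1/(-441) = -1/441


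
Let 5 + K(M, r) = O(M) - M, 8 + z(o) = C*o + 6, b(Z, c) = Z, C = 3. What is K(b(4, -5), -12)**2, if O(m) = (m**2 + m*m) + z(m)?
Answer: 1089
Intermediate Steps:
z(o) = -2 + 3*o (z(o) = -8 + (3*o + 6) = -8 + (6 + 3*o) = -2 + 3*o)
O(m) = -2 + 2*m**2 + 3*m (O(m) = (m**2 + m*m) + (-2 + 3*m) = (m**2 + m**2) + (-2 + 3*m) = 2*m**2 + (-2 + 3*m) = -2 + 2*m**2 + 3*m)
K(M, r) = -7 + 2*M + 2*M**2 (K(M, r) = -5 + ((-2 + 2*M**2 + 3*M) - M) = -5 + (-2 + 2*M + 2*M**2) = -7 + 2*M + 2*M**2)
K(b(4, -5), -12)**2 = (-7 + 2*4 + 2*4**2)**2 = (-7 + 8 + 2*16)**2 = (-7 + 8 + 32)**2 = 33**2 = 1089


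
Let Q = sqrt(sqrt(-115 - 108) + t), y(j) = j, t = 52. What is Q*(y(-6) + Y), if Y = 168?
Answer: 162*sqrt(52 + I*sqrt(223)) ≈ 1179.9 + 166.07*I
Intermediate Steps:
Q = sqrt(52 + I*sqrt(223)) (Q = sqrt(sqrt(-115 - 108) + 52) = sqrt(sqrt(-223) + 52) = sqrt(I*sqrt(223) + 52) = sqrt(52 + I*sqrt(223)) ≈ 7.2836 + 1.0251*I)
Q*(y(-6) + Y) = sqrt(52 + I*sqrt(223))*(-6 + 168) = sqrt(52 + I*sqrt(223))*162 = 162*sqrt(52 + I*sqrt(223))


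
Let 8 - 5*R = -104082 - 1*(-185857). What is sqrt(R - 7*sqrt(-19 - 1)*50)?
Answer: sqrt(-408835 - 17500*I*sqrt(5))/5 ≈ 6.113 - 128.03*I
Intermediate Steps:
R = -81767/5 (R = 8/5 - (-104082 - 1*(-185857))/5 = 8/5 - (-104082 + 185857)/5 = 8/5 - 1/5*81775 = 8/5 - 16355 = -81767/5 ≈ -16353.)
sqrt(R - 7*sqrt(-19 - 1)*50) = sqrt(-81767/5 - 7*sqrt(-19 - 1)*50) = sqrt(-81767/5 - 14*I*sqrt(5)*50) = sqrt(-81767/5 - 700*I*sqrt(5))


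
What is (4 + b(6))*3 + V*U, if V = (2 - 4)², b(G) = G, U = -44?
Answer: -146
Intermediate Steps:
V = 4 (V = (-2)² = 4)
(4 + b(6))*3 + V*U = (4 + 6)*3 + 4*(-44) = 10*3 - 176 = 30 - 176 = -146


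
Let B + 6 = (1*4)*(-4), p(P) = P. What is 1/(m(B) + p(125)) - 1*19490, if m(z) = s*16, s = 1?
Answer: -2748089/141 ≈ -19490.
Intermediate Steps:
B = -22 (B = -6 + (1*4)*(-4) = -6 + 4*(-4) = -6 - 16 = -22)
m(z) = 16 (m(z) = 1*16 = 16)
1/(m(B) + p(125)) - 1*19490 = 1/(16 + 125) - 1*19490 = 1/141 - 19490 = -2748089/141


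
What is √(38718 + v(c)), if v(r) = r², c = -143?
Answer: √59167 ≈ 243.24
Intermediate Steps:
√(38718 + v(c)) = √(38718 + (-143)²) = √(38718 + 20449) = √59167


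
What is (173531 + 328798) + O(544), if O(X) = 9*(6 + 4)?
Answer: 502419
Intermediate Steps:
O(X) = 90 (O(X) = 9*10 = 90)
(173531 + 328798) + O(544) = (173531 + 328798) + 90 = 502329 + 90 = 502419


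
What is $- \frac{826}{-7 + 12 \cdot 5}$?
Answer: $- \frac{826}{53} \approx -15.585$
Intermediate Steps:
$- \frac{826}{-7 + 12 \cdot 5} = - \frac{826}{-7 + 60} = - \frac{826}{53}$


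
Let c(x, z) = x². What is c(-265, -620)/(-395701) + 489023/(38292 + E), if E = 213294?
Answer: 175839263273/99552831786 ≈ 1.7663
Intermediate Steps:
c(-265, -620)/(-395701) + 489023/(38292 + E) = (-265)²/(-395701) + 489023/(38292 + 213294) = 70225*(-1/395701) + 489023/251586 = -70225/395701 + 489023*(1/251586) = -70225/395701 + 489023/251586 = 175839263273/99552831786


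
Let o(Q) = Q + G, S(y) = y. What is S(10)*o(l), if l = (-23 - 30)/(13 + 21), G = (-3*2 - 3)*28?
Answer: -43105/17 ≈ -2535.6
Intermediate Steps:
G = -252 (G = (-6 - 3)*28 = -9*28 = -252)
l = -53/34 ≈ -1.5588
o(Q) = -252 + Q (o(Q) = Q - 252 = -252 + Q)
S(10)*o(l) = 10*(-252 - 53/34) = 10*(-8621/34) = -43105/17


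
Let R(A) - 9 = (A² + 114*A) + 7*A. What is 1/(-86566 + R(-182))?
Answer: -1/75455 ≈ -1.3253e-5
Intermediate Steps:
R(A) = 9 + A² + 121*A (R(A) = 9 + ((A² + 114*A) + 7*A) = 9 + (A² + 121*A) = 9 + A² + 121*A)
1/(-86566 + R(-182)) = 1/(-86566 + (9 + (-182)² + 121*(-182))) = 1/(-86566 + (9 + 33124 - 22022)) = 1/(-86566 + 11111) = 1/(-75455) = -1/75455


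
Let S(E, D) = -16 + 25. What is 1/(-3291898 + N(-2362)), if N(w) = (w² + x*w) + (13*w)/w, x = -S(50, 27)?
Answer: 1/2308417 ≈ 4.3320e-7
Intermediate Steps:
S(E, D) = 9
x = -9 (x = -1*9 = -9)
N(w) = 13 + w² - 9*w (N(w) = (w² - 9*w) + (13*w)/w = (w² - 9*w) + 13 = 13 + w² - 9*w)
1/(-3291898 + N(-2362)) = 1/(-3291898 + (13 + (-2362)² - 9*(-2362))) = 1/(-3291898 + (13 + 5579044 + 21258)) = 1/(-3291898 + 5600315) = 1/2308417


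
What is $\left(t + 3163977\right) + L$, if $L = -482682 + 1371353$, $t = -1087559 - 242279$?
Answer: $2722810$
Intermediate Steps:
$t = -1329838$ ($t = -1087559 - 242279 = -1329838$)
$L = 888671$
$\left(t + 3163977\right) + L = \left(-1329838 + 3163977\right) + 888671 = 1834139 + 888671 = 2722810$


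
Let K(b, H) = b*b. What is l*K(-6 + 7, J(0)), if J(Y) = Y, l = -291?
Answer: -291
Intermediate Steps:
K(b, H) = b**2
l*K(-6 + 7, J(0)) = -291*(-6 + 7)**2 = -291*1**2 = -291*1 = -291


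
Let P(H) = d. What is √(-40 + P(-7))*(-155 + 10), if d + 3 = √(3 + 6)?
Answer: -290*I*√10 ≈ -917.06*I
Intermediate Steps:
d = 0 (d = -3 + √(3 + 6) = -3 + √9 = -3 + 3 = 0)
P(H) = 0
√(-40 + P(-7))*(-155 + 10) = √(-40 + 0)*(-155 + 10) = √(-40)*(-145) = (2*I*√10)*(-145) = -290*I*√10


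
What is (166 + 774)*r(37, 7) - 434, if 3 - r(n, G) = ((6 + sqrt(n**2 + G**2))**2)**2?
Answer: -2179207134 - 32802240*sqrt(1418) ≈ -3.4144e+9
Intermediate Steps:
r(n, G) = 3 - (6 + sqrt(G**2 + n**2))**4 (r(n, G) = 3 - ((6 + sqrt(n**2 + G**2))**2)**2 = 3 - ((6 + sqrt(G**2 + n**2))**2)**2 = 3 - (6 + sqrt(G**2 + n**2))**4)
(166 + 774)*r(37, 7) - 434 = (166 + 774)*(3 - (6 + sqrt(7**2 + 37**2))**4) - 434 = 940*(3 - (6 + sqrt(49 + 1369))**4) - 434 = 940*(3 - (6 + sqrt(1418))**4) - 434 = (2820 - 940*(6 + sqrt(1418))**4) - 434 = 2386 - 940*(6 + sqrt(1418))**4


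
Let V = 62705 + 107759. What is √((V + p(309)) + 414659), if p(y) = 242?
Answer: √585365 ≈ 765.09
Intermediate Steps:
V = 170464
√((V + p(309)) + 414659) = √((170464 + 242) + 414659) = √(170706 + 414659) = √585365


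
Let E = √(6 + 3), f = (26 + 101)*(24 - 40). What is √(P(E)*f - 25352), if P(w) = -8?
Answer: 2*I*√2274 ≈ 95.373*I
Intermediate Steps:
f = -2032 (f = 127*(-16) = -2032)
E = 3 (E = √9 = 3)
√(P(E)*f - 25352) = √(-8*(-2032) - 25352) = √(16256 - 25352) = √(-9096) = 2*I*√2274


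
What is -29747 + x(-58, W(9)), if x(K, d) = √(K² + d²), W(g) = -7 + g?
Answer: -29747 + 2*√842 ≈ -29689.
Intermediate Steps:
-29747 + x(-58, W(9)) = -29747 + √((-58)² + (-7 + 9)²) = -29747 + √(3364 + 2²) = -29747 + √(3364 + 4) = -29747 + √3368 = -29747 + 2*√842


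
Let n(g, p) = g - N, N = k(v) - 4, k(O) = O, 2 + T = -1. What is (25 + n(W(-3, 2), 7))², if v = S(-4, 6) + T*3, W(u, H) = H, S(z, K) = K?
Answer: 1156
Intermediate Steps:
T = -3 (T = -2 - 1 = -3)
v = -3 (v = 6 - 3*3 = 6 - 9 = -3)
N = -7 (N = -3 - 4 = -7)
n(g, p) = 7 + g (n(g, p) = g - 1*(-7) = g + 7 = 7 + g)
(25 + n(W(-3, 2), 7))² = (25 + (7 + 2))² = (25 + 9)² = 34² = 1156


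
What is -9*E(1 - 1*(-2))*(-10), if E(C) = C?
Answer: 270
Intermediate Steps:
-9*E(1 - 1*(-2))*(-10) = -9*(1 - 1*(-2))*(-10) = -9*(1 + 2)*(-10) = -9*3*(-10) = -27*(-10) = 270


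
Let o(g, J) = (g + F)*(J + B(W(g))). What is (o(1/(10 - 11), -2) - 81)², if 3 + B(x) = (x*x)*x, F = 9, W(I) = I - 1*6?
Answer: 8208225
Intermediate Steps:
W(I) = -6 + I (W(I) = I - 6 = -6 + I)
B(x) = -3 + x³ (B(x) = -3 + (x*x)*x = -3 + x²*x = -3 + x³)
o(g, J) = (9 + g)*(-3 + J + (-6 + g)³) (o(g, J) = (g + 9)*(J + (-3 + (-6 + g)³)) = (9 + g)*(-3 + J + (-6 + g)³))
(o(1/(10 - 11), -2) - 81)² = ((-27 + 9*(-2) + 9*(-6 + 1/(10 - 11))³ - 2/(10 - 11) + (-3 + (-6 + 1/(10 - 11))³)/(10 - 11)) - 81)² = ((-27 - 18 + 9*(-6 + 1/(-1))³ - 2/(-1) + (-3 + (-6 + 1/(-1))³)/(-1)) - 81)² = ((-27 - 18 + 9*(-6 - 1)³ - 2*(-1) - (-3 + (-6 - 1)³)) - 81)² = ((-27 - 18 + 9*(-7)³ + 2 - (-3 + (-7)³)) - 81)² = ((-27 - 18 + 9*(-343) + 2 - (-3 - 343)) - 81)² = ((-27 - 18 - 3087 + 2 - 1*(-346)) - 81)² = ((-27 - 18 - 3087 + 2 + 346) - 81)² = (-2784 - 81)² = (-2865)² = 8208225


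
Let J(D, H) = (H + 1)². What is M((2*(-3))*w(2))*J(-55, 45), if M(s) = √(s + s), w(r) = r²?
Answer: 8464*I*√3 ≈ 14660.0*I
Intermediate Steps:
J(D, H) = (1 + H)²
M(s) = √2*√s (M(s) = √(2*s) = √2*√s)
M((2*(-3))*w(2))*J(-55, 45) = (√2*√((2*(-3))*2²))*(1 + 45)² = (√2*√(-6*4))*46² = (√2*√(-24))*2116 = (√2*(2*I*√6))*2116 = (4*I*√3)*2116 = 8464*I*√3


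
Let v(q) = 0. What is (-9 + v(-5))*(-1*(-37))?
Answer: -333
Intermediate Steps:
(-9 + v(-5))*(-1*(-37)) = (-9 + 0)*(-1*(-37)) = -9*37 = -333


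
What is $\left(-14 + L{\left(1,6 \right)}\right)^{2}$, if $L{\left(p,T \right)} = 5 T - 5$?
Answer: $121$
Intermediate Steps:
$L{\left(p,T \right)} = -5 + 5 T$
$\left(-14 + L{\left(1,6 \right)}\right)^{2} = \left(-14 + \left(-5 + 5 \cdot 6\right)\right)^{2} = \left(-14 + \left(-5 + 30\right)\right)^{2} = \left(-14 + 25\right)^{2} = 11^{2} = 121$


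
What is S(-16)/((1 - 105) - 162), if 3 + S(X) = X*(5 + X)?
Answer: -173/266 ≈ -0.65038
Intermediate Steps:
S(X) = -3 + X*(5 + X)
S(-16)/((1 - 105) - 162) = (-3 + (-16)² + 5*(-16))/((1 - 105) - 162) = (-3 + 256 - 80)/(-104 - 162) = 173/(-266) = -1/266*173 = -173/266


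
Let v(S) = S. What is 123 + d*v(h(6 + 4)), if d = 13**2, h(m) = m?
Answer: 1813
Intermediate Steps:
d = 169
123 + d*v(h(6 + 4)) = 123 + 169*(6 + 4) = 123 + 169*10 = 123 + 1690 = 1813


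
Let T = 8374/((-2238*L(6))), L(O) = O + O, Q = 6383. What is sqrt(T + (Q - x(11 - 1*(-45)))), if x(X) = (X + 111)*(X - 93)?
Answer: sqrt(62917024177)/2238 ≈ 112.08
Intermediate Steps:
L(O) = 2*O
x(X) = (-93 + X)*(111 + X) (x(X) = (111 + X)*(-93 + X) = (-93 + X)*(111 + X))
T = -4187/13428 (T = 8374/((-4476*6)) = 8374/((-2238*12)) = 8374/(-26856) = 8374*(-1/26856) = -4187/13428 ≈ -0.31181)
sqrt(T + (Q - x(11 - 1*(-45)))) = sqrt(-4187/13428 + (6383 - (-10323 + (11 - 1*(-45))**2 + 18*(11 - 1*(-45))))) = sqrt(-4187/13428 + (6383 - (-10323 + (11 + 45)**2 + 18*(11 + 45)))) = sqrt(-4187/13428 + (6383 - (-10323 + 56**2 + 18*56))) = sqrt(-4187/13428 + (6383 - (-10323 + 3136 + 1008))) = sqrt(-4187/13428 + (6383 - 1*(-6179))) = sqrt(-4187/13428 + (6383 + 6179)) = sqrt(-4187/13428 + 12562) = sqrt(168678349/13428) = sqrt(62917024177)/2238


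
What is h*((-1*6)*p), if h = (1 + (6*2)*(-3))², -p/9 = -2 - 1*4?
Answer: -396900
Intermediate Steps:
p = 54 (p = -9*(-2 - 1*4) = -9*(-2 - 4) = -9*(-6) = 54)
h = 1225 (h = (1 + 12*(-3))² = (1 - 36)² = (-35)² = 1225)
h*((-1*6)*p) = 1225*(-1*6*54) = 1225*(-6*54) = 1225*(-324) = -396900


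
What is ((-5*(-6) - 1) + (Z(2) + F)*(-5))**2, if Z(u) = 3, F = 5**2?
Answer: 12321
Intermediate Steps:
F = 25
((-5*(-6) - 1) + (Z(2) + F)*(-5))**2 = ((-5*(-6) - 1) + (3 + 25)*(-5))**2 = ((30 - 1) + 28*(-5))**2 = (29 - 140)**2 = (-111)**2 = 12321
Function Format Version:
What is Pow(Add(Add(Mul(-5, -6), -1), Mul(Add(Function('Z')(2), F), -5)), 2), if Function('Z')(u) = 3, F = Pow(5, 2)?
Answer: 12321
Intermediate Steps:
F = 25
Pow(Add(Add(Mul(-5, -6), -1), Mul(Add(Function('Z')(2), F), -5)), 2) = Pow(Add(Add(Mul(-5, -6), -1), Mul(Add(3, 25), -5)), 2) = Pow(Add(Add(30, -1), Mul(28, -5)), 2) = Pow(Add(29, -140), 2) = Pow(-111, 2) = 12321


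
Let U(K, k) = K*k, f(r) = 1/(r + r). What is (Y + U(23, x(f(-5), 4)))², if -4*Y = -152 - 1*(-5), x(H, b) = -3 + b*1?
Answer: 57121/16 ≈ 3570.1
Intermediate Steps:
f(r) = 1/(2*r)
x(H, b) = -3 + b
Y = 147/4 (Y = -(-152 - 1*(-5))/4 = -(-152 + 5)/4 = -¼*(-147) = 147/4 ≈ 36.750)
(Y + U(23, x(f(-5), 4)))² = (147/4 + 23*(-3 + 4))² = (147/4 + 23*1)² = (147/4 + 23)² = (239/4)² = 57121/16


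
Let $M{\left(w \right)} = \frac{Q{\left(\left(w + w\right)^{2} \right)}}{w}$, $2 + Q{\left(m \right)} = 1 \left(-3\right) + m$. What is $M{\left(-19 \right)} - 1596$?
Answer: $- \frac{31763}{19} \approx -1671.7$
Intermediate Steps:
$Q{\left(m \right)} = -5 + m$ ($Q{\left(m \right)} = -2 + \left(1 \left(-3\right) + m\right) = -2 + \left(-3 + m\right) = -5 + m$)
$M{\left(w \right)} = \frac{-5 + 4 w^{2}}{w}$ ($M{\left(w \right)} = \frac{-5 + \left(w + w\right)^{2}}{w} = \frac{-5 + \left(2 w\right)^{2}}{w} = \frac{-5 + 4 w^{2}}{w}$)
$M{\left(-19 \right)} - 1596 = \left(- \frac{5}{-19} + 4 \left(-19\right)\right) - 1596 = \left(\left(-5\right) \left(- \frac{1}{19}\right) - 76\right) - 1596 = \left(\frac{5}{19} - 76\right) - 1596 = - \frac{1439}{19} - 1596 = - \frac{31763}{19}$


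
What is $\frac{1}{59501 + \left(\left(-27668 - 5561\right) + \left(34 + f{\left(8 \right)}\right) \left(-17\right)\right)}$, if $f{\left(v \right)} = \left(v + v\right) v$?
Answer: $\frac{1}{23518} \approx 4.2521 \cdot 10^{-5}$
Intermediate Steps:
$f{\left(v \right)} = 2 v^{2}$ ($f{\left(v \right)} = 2 v v = 2 v^{2}$)
$\frac{1}{59501 + \left(\left(-27668 - 5561\right) + \left(34 + f{\left(8 \right)}\right) \left(-17\right)\right)} = \frac{1}{59501 + \left(\left(-27668 - 5561\right) + \left(34 + 2 \cdot 8^{2}\right) \left(-17\right)\right)} = \frac{1}{59501 - \left(33229 - \left(34 + 2 \cdot 64\right) \left(-17\right)\right)} = \frac{1}{59501 - \left(33229 - \left(34 + 128\right) \left(-17\right)\right)} = \frac{1}{59501 + \left(-33229 + 162 \left(-17\right)\right)} = \frac{1}{59501 - 35983} = \frac{1}{23518}$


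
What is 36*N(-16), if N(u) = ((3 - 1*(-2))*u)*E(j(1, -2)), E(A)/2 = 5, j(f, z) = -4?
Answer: -28800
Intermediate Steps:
E(A) = 10 (E(A) = 2*5 = 10)
N(u) = 50*u (N(u) = ((3 - 1*(-2))*u)*10 = ((3 + 2)*u)*10 = (5*u)*10 = 50*u)
36*N(-16) = 36*(50*(-16)) = 36*(-800) = -28800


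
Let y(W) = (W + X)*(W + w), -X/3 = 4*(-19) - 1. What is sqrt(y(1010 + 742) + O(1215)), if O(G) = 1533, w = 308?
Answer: 3*sqrt(454057) ≈ 2021.5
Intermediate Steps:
X = 231 (X = -3*(4*(-19) - 1) = -3*(-76 - 1) = -3*(-77) = 231)
y(W) = (231 + W)*(308 + W) (y(W) = (W + 231)*(W + 308) = (231 + W)*(308 + W))
sqrt(y(1010 + 742) + O(1215)) = sqrt((71148 + (1010 + 742)**2 + 539*(1010 + 742)) + 1533) = sqrt((71148 + 1752**2 + 539*1752) + 1533) = sqrt((71148 + 3069504 + 944328) + 1533) = sqrt(4084980 + 1533) = sqrt(4086513) = 3*sqrt(454057)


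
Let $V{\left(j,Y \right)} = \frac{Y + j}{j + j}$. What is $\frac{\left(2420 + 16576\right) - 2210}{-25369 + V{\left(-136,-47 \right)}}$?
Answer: $- \frac{4565792}{6900185} \approx -0.66169$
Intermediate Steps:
$V{\left(j,Y \right)} = \frac{Y + j}{2 j}$
$\frac{\left(2420 + 16576\right) - 2210}{-25369 + V{\left(-136,-47 \right)}} = \frac{\left(2420 + 16576\right) - 2210}{-25369 + \frac{-47 - 136}{2 \left(-136\right)}} = \frac{18996 - 2210}{-25369 + \frac{1}{2} \left(- \frac{1}{136}\right) \left(-183\right)} = \frac{16786}{-25369 + \frac{183}{272}} = \frac{16786}{- \frac{6900185}{272}} = 16786 \left(- \frac{272}{6900185}\right) = - \frac{4565792}{6900185}$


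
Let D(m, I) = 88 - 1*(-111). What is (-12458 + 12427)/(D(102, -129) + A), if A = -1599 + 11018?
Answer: -31/9618 ≈ -0.0032231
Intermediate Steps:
A = 9419
D(m, I) = 199 (D(m, I) = 88 + 111 = 199)
(-12458 + 12427)/(D(102, -129) + A) = (-12458 + 12427)/(199 + 9419) = -31/9618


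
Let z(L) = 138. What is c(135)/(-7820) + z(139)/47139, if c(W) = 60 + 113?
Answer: -2358629/122875660 ≈ -0.019195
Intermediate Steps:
c(W) = 173
c(135)/(-7820) + z(139)/47139 = 173/(-7820) + 138/47139 = 173*(-1/7820) + 138*(1/47139) = -173/7820 + 46/15713 = -2358629/122875660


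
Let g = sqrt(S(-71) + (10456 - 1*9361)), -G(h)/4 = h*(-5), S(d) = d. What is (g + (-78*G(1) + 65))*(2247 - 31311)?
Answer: 42520632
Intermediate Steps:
G(h) = 20*h (G(h) = -4*h*(-5) = -(-20)*h = 20*h)
g = 32 (g = sqrt(-71 + (10456 - 1*9361)) = sqrt(-71 + (10456 - 9361)) = sqrt(-71 + 1095) = sqrt(1024) = 32)
(g + (-78*G(1) + 65))*(2247 - 31311) = (32 + (-1560 + 65))*(2247 - 31311) = (32 + (-78*20 + 65))*(-29064) = (32 + (-1560 + 65))*(-29064) = (32 - 1495)*(-29064) = -1463*(-29064) = 42520632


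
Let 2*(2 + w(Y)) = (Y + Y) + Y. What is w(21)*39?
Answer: 2301/2 ≈ 1150.5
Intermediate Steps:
w(Y) = -2 + 3*Y/2 (w(Y) = -2 + ((Y + Y) + Y)/2 = -2 + (2*Y + Y)/2 = -2 + (3*Y)/2 = -2 + 3*Y/2)
w(21)*39 = (-2 + (3/2)*21)*39 = (-2 + 63/2)*39 = (59/2)*39 = 2301/2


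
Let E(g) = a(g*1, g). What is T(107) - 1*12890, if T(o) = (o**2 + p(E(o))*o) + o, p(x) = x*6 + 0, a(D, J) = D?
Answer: 67360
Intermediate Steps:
E(g) = g (E(g) = g*1 = g)
p(x) = 6*x (p(x) = 6*x + 0 = 6*x)
T(o) = o + 7*o**2 (T(o) = (o**2 + (6*o)*o) + o = (o**2 + 6*o**2) + o = 7*o**2 + o = o + 7*o**2)
T(107) - 1*12890 = 107*(1 + 7*107) - 1*12890 = 107*(1 + 749) - 12890 = 107*750 - 12890 = 80250 - 12890 = 67360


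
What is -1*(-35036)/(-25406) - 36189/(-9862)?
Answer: 286946351/125276986 ≈ 2.2905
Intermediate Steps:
-1*(-35036)/(-25406) - 36189/(-9862) = 35036*(-1/25406) - 36189*(-1/9862) = -17518/12703 + 36189/9862 = 286946351/125276986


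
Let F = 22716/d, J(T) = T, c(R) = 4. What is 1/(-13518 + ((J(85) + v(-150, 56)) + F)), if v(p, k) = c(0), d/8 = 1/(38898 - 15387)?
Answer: 2/133492111 ≈ 1.4982e-8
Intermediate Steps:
d = 8/23511 (d = 8/(38898 - 15387) = 8/23511 ≈ 0.00034027)
v(p, k) = 4
F = 133518969/2 (F = 22716/(8/23511) = 22716*(23511/8) = 133518969/2 ≈ 6.6759e+7)
1/(-13518 + ((J(85) + v(-150, 56)) + F)) = 1/(-13518 + ((85 + 4) + 133518969/2)) = 1/(-13518 + (89 + 133518969/2)) = 1/(-13518 + 133519147/2) = 1/(133492111/2) = 2/133492111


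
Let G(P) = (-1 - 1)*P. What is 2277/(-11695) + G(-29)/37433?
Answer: -84556631/437778935 ≈ -0.19315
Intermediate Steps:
G(P) = -2*P
2277/(-11695) + G(-29)/37433 = 2277/(-11695) - 2*(-29)/37433 = 2277*(-1/11695) + 58*(1/37433) = -2277/11695 + 58/37433 = -84556631/437778935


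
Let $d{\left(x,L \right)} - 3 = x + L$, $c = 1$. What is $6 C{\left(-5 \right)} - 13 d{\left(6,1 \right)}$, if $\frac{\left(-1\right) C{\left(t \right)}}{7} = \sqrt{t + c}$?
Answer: $-130 - 84 i \approx -130.0 - 84.0 i$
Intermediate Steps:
$C{\left(t \right)} = - 7 \sqrt{1 + t}$ ($C{\left(t \right)} = - 7 \sqrt{t + 1} = - 7 \sqrt{1 + t}$)
$d{\left(x,L \right)} = 3 + L + x$ ($d{\left(x,L \right)} = 3 + \left(x + L\right) = 3 + \left(L + x\right) = 3 + L + x$)
$6 C{\left(-5 \right)} - 13 d{\left(6,1 \right)} = 6 \left(- 7 \sqrt{1 - 5}\right) - 13 \left(3 + 1 + 6\right) = 6 \left(- 7 \sqrt{-4}\right) - 130 = 6 \left(- 7 \cdot 2 i\right) - 130 = 6 \left(- 14 i\right) - 130 = - 84 i - 130 = -130 - 84 i$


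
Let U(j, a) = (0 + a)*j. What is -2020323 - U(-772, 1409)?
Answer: -932575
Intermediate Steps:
U(j, a) = a*j
-2020323 - U(-772, 1409) = -2020323 - 1409*(-772) = -2020323 - 1*(-1087748) = -2020323 + 1087748 = -932575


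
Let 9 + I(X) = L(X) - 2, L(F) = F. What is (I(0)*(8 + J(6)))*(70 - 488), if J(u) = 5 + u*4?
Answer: 170126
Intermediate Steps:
J(u) = 5 + 4*u
I(X) = -11 + X (I(X) = -9 + (X - 2) = -9 + (-2 + X) = -11 + X)
(I(0)*(8 + J(6)))*(70 - 488) = ((-11 + 0)*(8 + (5 + 4*6)))*(70 - 488) = -11*(8 + (5 + 24))*(-418) = -11*(8 + 29)*(-418) = -11*37*(-418) = -407*(-418) = 170126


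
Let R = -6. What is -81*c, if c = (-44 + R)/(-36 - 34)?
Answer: -405/7 ≈ -57.857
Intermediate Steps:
c = 5/7 (c = (-44 - 6)/(-36 - 34) = -50/(-70) = -50*(-1/70) = 5/7 ≈ 0.71429)
-81*c = -81*5/7 = -405/7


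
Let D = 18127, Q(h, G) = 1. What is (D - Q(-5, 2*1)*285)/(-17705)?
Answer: -17842/17705 ≈ -1.0077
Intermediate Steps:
(D - Q(-5, 2*1)*285)/(-17705) = (18127 - 285)/(-17705) = (18127 - 1*285)*(-1/17705) = (18127 - 285)*(-1/17705) = 17842*(-1/17705) = -17842/17705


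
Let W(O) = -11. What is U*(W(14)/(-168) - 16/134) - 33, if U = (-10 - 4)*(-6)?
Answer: -5029/134 ≈ -37.530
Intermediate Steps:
U = 84 (U = -14*(-6) = 84)
U*(W(14)/(-168) - 16/134) - 33 = 84*(-11/(-168) - 16/134) - 33 = 84*(-11*(-1/168) - 16*1/134) - 33 = 84*(11/168 - 8/67) - 33 = 84*(-607/11256) - 33 = -607/134 - 33 = -5029/134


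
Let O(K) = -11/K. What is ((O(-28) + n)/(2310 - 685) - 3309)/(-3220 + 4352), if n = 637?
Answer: -150541653/51506000 ≈ -2.9228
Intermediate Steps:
((O(-28) + n)/(2310 - 685) - 3309)/(-3220 + 4352) = ((-11/(-28) + 637)/(2310 - 685) - 3309)/(-3220 + 4352) = ((-11*(-1/28) + 637)/1625 - 3309)/1132 = ((11/28 + 637)*(1/1625) - 3309)*(1/1132) = ((17847/28)*(1/1625) - 3309)*(1/1132) = (17847/45500 - 3309)*(1/1132) = -150541653/45500*1/1132 = -150541653/51506000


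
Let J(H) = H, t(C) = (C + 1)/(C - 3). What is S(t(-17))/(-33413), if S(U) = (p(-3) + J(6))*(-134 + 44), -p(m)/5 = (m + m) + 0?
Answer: 3240/33413 ≈ 0.096968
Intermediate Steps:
t(C) = (1 + C)/(-3 + C)
p(m) = -10*m (p(m) = -5*((m + m) + 0) = -5*(2*m + 0) = -10*m)
S(U) = -3240 (S(U) = (-10*(-3) + 6)*(-134 + 44) = (30 + 6)*(-90) = 36*(-90) = -3240)
S(t(-17))/(-33413) = -3240/(-33413) = -3240*(-1/33413) = 3240/33413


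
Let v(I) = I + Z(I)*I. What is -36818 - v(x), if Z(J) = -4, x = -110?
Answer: -37148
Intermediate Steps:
v(I) = -3*I (v(I) = I - 4*I = -3*I)
-36818 - v(x) = -36818 - (-3)*(-110) = -36818 - 1*330 = -36818 - 330 = -37148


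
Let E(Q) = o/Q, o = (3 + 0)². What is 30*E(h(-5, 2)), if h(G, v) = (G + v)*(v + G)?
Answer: 30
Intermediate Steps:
h(G, v) = (G + v)² (h(G, v) = (G + v)*(G + v) = (G + v)²)
o = 9 (o = 3² = 9)
E(Q) = 9/Q
30*E(h(-5, 2)) = 30*(9/((-5 + 2)²)) = 30*(9/((-3)²)) = 30*(9/9) = 30*(9*(⅑)) = 30*1 = 30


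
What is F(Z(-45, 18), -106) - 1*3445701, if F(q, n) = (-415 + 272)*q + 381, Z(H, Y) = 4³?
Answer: -3454472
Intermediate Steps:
Z(H, Y) = 64
F(q, n) = 381 - 143*q (F(q, n) = -143*q + 381 = 381 - 143*q)
F(Z(-45, 18), -106) - 1*3445701 = (381 - 143*64) - 1*3445701 = (381 - 9152) - 3445701 = -8771 - 3445701 = -3454472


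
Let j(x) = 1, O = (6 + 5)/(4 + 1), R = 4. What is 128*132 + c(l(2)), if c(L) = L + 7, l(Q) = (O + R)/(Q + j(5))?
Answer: 253576/15 ≈ 16905.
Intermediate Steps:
O = 11/5 ≈ 2.2000
l(Q) = 31/(5*(1 + Q)) (l(Q) = (11/5 + 4)/(Q + 1) = 31/(5*(1 + Q)))
c(L) = 7 + L
128*132 + c(l(2)) = 128*132 + (7 + 31/(5*(1 + 2))) = 16896 + (7 + (31/5)/3) = 16896 + (7 + (31/5)*(⅓)) = 16896 + (7 + 31/15) = 16896 + 136/15 = 253576/15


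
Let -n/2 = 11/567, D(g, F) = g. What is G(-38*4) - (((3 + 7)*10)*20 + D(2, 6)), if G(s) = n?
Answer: -1135156/567 ≈ -2002.0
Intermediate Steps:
n = -22/567 ≈ -0.038801
G(s) = -22/567
G(-38*4) - (((3 + 7)*10)*20 + D(2, 6)) = -22/567 - (((3 + 7)*10)*20 + 2) = -22/567 - ((10*10)*20 + 2) = -22/567 - (100*20 + 2) = -22/567 - (2000 + 2) = -22/567 - 1*2002 = -22/567 - 2002 = -1135156/567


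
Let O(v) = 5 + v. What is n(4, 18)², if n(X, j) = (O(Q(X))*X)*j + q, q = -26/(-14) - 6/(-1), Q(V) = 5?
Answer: 25959025/49 ≈ 5.2978e+5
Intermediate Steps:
q = 55/7 (q = -26*(-1/14) - 6*(-1) = 13/7 + 6 = 55/7 ≈ 7.8571)
n(X, j) = 55/7 + 10*X*j (n(X, j) = ((5 + 5)*X)*j + 55/7 = (10*X)*j + 55/7 = 10*X*j + 55/7 = 55/7 + 10*X*j)
n(4, 18)² = (55/7 + 10*4*18)² = (55/7 + 720)² = (5095/7)² = 25959025/49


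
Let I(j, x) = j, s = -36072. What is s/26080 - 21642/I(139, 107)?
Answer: -71179671/453140 ≈ -157.08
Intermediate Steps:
s/26080 - 21642/I(139, 107) = -36072/26080 - 21642/139 = -36072*1/26080 - 21642*1/139 = -4509/3260 - 21642/139 = -71179671/453140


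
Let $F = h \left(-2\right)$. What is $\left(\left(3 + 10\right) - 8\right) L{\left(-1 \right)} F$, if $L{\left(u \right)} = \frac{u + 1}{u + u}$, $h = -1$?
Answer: $0$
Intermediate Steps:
$L{\left(u \right)} = \frac{1 + u}{2 u}$
$F = 2$ ($F = \left(-1\right) \left(-2\right) = 2$)
$\left(\left(3 + 10\right) - 8\right) L{\left(-1 \right)} F = \left(\left(3 + 10\right) - 8\right) \frac{1 - 1}{2 \left(-1\right)} 2 = \left(13 - 8\right) \frac{1}{2} \left(-1\right) 0 \cdot 2 = 5 \cdot 0 \cdot 2 = 0 \cdot 2 = 0$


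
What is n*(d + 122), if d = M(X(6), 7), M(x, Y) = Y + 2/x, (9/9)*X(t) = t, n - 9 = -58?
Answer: -19012/3 ≈ -6337.3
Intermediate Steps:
n = -49 (n = 9 - 58 = -49)
X(t) = t
M(x, Y) = Y + 2/x
d = 22/3 (d = 7 + 2/6 = 7 + 2*(1/6) = 7 + 1/3 = 22/3 ≈ 7.3333)
n*(d + 122) = -49*(22/3 + 122) = -49*388/3 = -19012/3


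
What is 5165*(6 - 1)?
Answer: 25825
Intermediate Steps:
5165*(6 - 1) = 5165*5 = 25825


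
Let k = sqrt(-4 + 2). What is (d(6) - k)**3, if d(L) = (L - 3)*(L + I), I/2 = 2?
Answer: (30 - I*sqrt(2))**3 ≈ 26820.0 - 3815.5*I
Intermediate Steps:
k = I*sqrt(2) (k = sqrt(-2) = I*sqrt(2) ≈ 1.4142*I)
I = 4 (I = 2*2 = 4)
d(L) = (-3 + L)*(4 + L) (d(L) = (L - 3)*(L + 4) = (-3 + L)*(4 + L))
(d(6) - k)**3 = ((-12 + 6 + 6**2) - I*sqrt(2))**3 = ((-12 + 6 + 36) - I*sqrt(2))**3 = (30 - I*sqrt(2))**3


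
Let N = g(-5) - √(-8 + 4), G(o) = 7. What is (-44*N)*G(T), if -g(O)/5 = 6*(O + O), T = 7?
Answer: -92400 + 616*I ≈ -92400.0 + 616.0*I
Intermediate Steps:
g(O) = -60*O (g(O) = -30*(O + O) = -30*2*O = -60*O)
N = 300 - 2*I (N = -60*(-5) - √(-8 + 4) = 300 - √(-4) = 300 - 2*I ≈ 300.0 - 2.0*I)
(-44*N)*G(T) = -44*(300 - 2*I)*7 = (-13200 + 88*I)*7 = -92400 + 616*I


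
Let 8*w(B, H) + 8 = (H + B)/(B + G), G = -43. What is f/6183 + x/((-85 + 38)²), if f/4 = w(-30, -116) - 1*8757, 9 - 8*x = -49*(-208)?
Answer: -227343107/36421992 ≈ -6.2419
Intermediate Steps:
x = -10183/8 (x = 9/8 - (-49)*(-208)/8 = 9/8 - ⅛*10192 = 9/8 - 1274 = -10183/8 ≈ -1272.9)
w(B, H) = -1 + (B + H)/(8*(-43 + B)) (w(B, H) = -1 + ((H + B)/(B - 43))/8 = -1 + ((B + H)/(-43 + B))/8 = -1 + (B + H)/(8*(-43 + B)))
f = -35031 (f = 4*((344 - 116 - 7*(-30))/(8*(-43 - 30)) - 1*8757) = 4*((⅛)*(344 - 116 + 210)/(-73) - 8757) = 4*((⅛)*(-1/73)*438 - 8757) = 4*(-¾ - 8757) = 4*(-35031/4) = -35031)
f/6183 + x/((-85 + 38)²) = -35031/6183 - 10183/(8*(-85 + 38)²) = -35031*1/6183 - 10183/(8*((-47)²)) = -11677/2061 - 10183/8/2209 = -11677/2061 - 10183/8*1/2209 = -11677/2061 - 10183/17672 = -227343107/36421992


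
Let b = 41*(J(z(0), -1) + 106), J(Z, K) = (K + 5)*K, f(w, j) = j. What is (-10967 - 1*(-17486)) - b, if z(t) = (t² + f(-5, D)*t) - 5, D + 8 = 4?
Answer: 2337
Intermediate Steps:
D = -4 (D = -8 + 4 = -4)
z(t) = -5 + t² - 4*t (z(t) = (t² - 4*t) - 5 = -5 + t² - 4*t)
J(Z, K) = K*(5 + K) (J(Z, K) = (5 + K)*K = K*(5 + K))
b = 4182 (b = 41*(-(5 - 1) + 106) = 41*(-1*4 + 106) = 41*(-4 + 106) = 41*102 = 4182)
(-10967 - 1*(-17486)) - b = (-10967 - 1*(-17486)) - 1*4182 = (-10967 + 17486) - 4182 = 6519 - 4182 = 2337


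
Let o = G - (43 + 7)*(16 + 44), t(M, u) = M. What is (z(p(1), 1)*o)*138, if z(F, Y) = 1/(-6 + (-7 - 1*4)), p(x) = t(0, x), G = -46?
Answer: 420348/17 ≈ 24726.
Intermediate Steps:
p(x) = 0
o = -3046 (o = -46 - (43 + 7)*(16 + 44) = -46 - 50*60 = -46 - 1*3000 = -46 - 3000 = -3046)
z(F, Y) = -1/17 (z(F, Y) = 1/(-6 + (-7 - 4)) = 1/(-6 - 11) = 1/(-17) = -1/17)
(z(p(1), 1)*o)*138 = -1/17*(-3046)*138 = (3046/17)*138 = 420348/17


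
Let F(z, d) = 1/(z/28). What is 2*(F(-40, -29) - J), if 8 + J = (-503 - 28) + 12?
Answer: 5263/5 ≈ 1052.6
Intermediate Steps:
F(z, d) = 28/z (F(z, d) = 1/(z*(1/28)) = 1/(z/28) = 28/z)
J = -527 (J = -8 + ((-503 - 28) + 12) = -8 + (-531 + 12) = -8 - 519 = -527)
2*(F(-40, -29) - J) = 2*(28/(-40) - 1*(-527)) = 2*(28*(-1/40) + 527) = 2*(-7/10 + 527) = 2*(5263/10) = 5263/5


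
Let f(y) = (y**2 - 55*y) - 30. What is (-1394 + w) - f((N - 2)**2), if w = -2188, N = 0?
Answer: -3348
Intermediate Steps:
f(y) = -30 + y**2 - 55*y
(-1394 + w) - f((N - 2)**2) = (-1394 - 2188) - (-30 + ((0 - 2)**2)**2 - 55*(0 - 2)**2) = -3582 - (-30 + ((-2)**2)**2 - 55*(-2)**2) = -3582 - (-30 + 4**2 - 55*4) = -3582 - (-30 + 16 - 220) = -3582 - 1*(-234) = -3582 + 234 = -3348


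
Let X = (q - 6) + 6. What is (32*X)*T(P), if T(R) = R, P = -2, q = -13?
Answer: 832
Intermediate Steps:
X = -13 (X = (-13 - 6) + 6 = -19 + 6 = -13)
(32*X)*T(P) = (32*(-13))*(-2) = -416*(-2) = 832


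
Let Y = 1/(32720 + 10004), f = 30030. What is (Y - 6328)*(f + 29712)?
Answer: -8075848016241/21362 ≈ -3.7805e+8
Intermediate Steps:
Y = 1/42724 ≈ 2.3406e-5
(Y - 6328)*(f + 29712) = (1/42724 - 6328)*(30030 + 29712) = -270357471/42724*59742 = -8075848016241/21362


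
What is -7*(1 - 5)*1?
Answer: 28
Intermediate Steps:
-7*(1 - 5)*1 = -7*(-4)*1 = 28*1 = 28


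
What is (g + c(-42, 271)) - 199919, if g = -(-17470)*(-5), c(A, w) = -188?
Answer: -287457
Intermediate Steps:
g = -87350 (g = -3494*25 = -87350)
(g + c(-42, 271)) - 199919 = (-87350 - 188) - 199919 = -87538 - 199919 = -287457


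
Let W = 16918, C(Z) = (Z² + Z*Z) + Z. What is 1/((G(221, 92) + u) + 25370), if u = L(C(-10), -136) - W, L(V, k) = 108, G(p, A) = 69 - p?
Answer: 1/8408 ≈ 0.00011893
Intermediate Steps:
C(Z) = Z + 2*Z² (C(Z) = (Z² + Z²) + Z = 2*Z² + Z = Z + 2*Z²)
u = -16810 (u = 108 - 1*16918 = 108 - 16918 = -16810)
1/((G(221, 92) + u) + 25370) = 1/(((69 - 1*221) - 16810) + 25370) = 1/(((69 - 221) - 16810) + 25370) = 1/((-152 - 16810) + 25370) = 1/(-16962 + 25370) = 1/8408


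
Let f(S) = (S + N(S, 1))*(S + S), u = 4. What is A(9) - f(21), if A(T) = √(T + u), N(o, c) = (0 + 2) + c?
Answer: -1008 + √13 ≈ -1004.4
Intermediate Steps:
N(o, c) = 2 + c
A(T) = √(4 + T) (A(T) = √(T + 4) = √(4 + T))
f(S) = 2*S*(3 + S) (f(S) = (S + (2 + 1))*(S + S) = (S + 3)*(2*S) = (3 + S)*(2*S) = 2*S*(3 + S))
A(9) - f(21) = √(4 + 9) - 2*21*(3 + 21) = √13 - 2*21*24 = √13 - 1*1008 = √13 - 1008 = -1008 + √13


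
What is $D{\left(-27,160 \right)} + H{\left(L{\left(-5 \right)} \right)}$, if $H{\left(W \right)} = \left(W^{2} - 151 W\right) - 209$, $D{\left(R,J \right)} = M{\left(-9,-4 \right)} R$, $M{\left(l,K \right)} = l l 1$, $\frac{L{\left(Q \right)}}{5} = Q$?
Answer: $2004$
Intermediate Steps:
$L{\left(Q \right)} = 5 Q$
$M{\left(l,K \right)} = l^{2}$ ($M{\left(l,K \right)} = l l = l^{2}$)
$D{\left(R,J \right)} = 81 R$ ($D{\left(R,J \right)} = \left(-9\right)^{2} R = 81 R$)
$H{\left(W \right)} = -209 + W^{2} - 151 W$
$D{\left(-27,160 \right)} + H{\left(L{\left(-5 \right)} \right)} = 81 \left(-27\right) - \left(209 - 625 + 151 \cdot 5 \left(-5\right)\right) = -2187 - \left(-3566 - 625\right) = -2187 + \left(-209 + 625 + 3775\right) = -2187 + 4191 = 2004$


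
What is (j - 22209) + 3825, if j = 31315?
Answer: 12931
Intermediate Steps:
(j - 22209) + 3825 = (31315 - 22209) + 3825 = 9106 + 3825 = 12931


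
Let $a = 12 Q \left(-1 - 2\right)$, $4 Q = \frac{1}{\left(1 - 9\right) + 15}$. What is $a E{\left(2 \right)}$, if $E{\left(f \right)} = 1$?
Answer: $- \frac{9}{7} \approx -1.2857$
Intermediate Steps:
$Q = \frac{1}{28}$ ($Q = \frac{1}{4 \left(\left(1 - 9\right) + 15\right)} = \frac{1}{4 \left(-8 + 15\right)} = \frac{1}{4 \cdot 7} = \frac{1}{4} \cdot \frac{1}{7} = \frac{1}{28} \approx 0.035714$)
$a = - \frac{9}{7}$ ($a = 12 \cdot \frac{1}{28} \left(-1 - 2\right) = \frac{3 \left(-1 - 2\right)}{7} = \frac{3}{7} \left(-3\right) = - \frac{9}{7} \approx -1.2857$)
$a E{\left(2 \right)} = \left(- \frac{9}{7}\right) 1 = - \frac{9}{7}$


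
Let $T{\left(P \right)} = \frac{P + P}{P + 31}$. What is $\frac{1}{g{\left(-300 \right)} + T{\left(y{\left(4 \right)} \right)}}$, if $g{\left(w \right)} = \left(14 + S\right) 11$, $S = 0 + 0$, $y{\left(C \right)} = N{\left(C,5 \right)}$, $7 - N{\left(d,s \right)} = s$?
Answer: $\frac{33}{5086} \approx 0.0064884$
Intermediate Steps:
$N{\left(d,s \right)} = 7 - s$
$y{\left(C \right)} = 2$ ($y{\left(C \right)} = 7 - 5 = 2$)
$T{\left(P \right)} = \frac{2 P}{31 + P}$
$S = 0$
$g{\left(w \right)} = 154$ ($g{\left(w \right)} = \left(14 + 0\right) 11 = 14 \cdot 11 = 154$)
$\frac{1}{g{\left(-300 \right)} + T{\left(y{\left(4 \right)} \right)}} = \frac{1}{154 + 2 \cdot 2 \frac{1}{31 + 2}} = \frac{1}{154 + 2 \cdot 2 \cdot \frac{1}{33}} = \frac{1}{154 + \frac{4}{33}} = \frac{1}{\frac{5086}{33}} = \frac{33}{5086}$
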